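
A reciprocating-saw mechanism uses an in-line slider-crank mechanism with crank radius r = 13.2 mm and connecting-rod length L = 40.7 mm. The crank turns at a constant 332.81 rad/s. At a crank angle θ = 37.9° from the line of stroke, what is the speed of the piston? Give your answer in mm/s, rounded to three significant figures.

3400

ω = 332.8 rad/s
For an in-line slider-crank, x = r cosθ + √(L² − r² sin²θ), so v = −rω sinθ·[1 + r cosθ/√(L² − r² sin²θ)].
With r = 0.0132 m, L = 0.0407 m, θ = 37.9°: √(L² − r² sin²θ) = 0.039884 m.
v = −0.0132·332.8·0.61429·[1 + 0.0132·0.78908/0.039884] = -3.4034 m/s.
|v| = 3.4034 m/s = 3403.4 mm/s.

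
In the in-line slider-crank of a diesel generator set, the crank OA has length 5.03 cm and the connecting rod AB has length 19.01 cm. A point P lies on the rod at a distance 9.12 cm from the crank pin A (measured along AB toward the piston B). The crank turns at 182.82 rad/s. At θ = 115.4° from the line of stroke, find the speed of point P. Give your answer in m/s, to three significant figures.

8.11

ω = 182.8 rad/s.  Crank-pin speed |V_A| = rω = 9.1958 m/s, perpendicular to OA.
Rod angle: sinφ = −(r/L) sinθ ⇒ φ = -13.829°; ω_rod = −rω cosθ/√(L²−r²sin²θ) = +21.369 rad/s.
V_P = V_A + ω_rod × AP, with AP = 0.0912 m along the rod.
Components: V_Px = −rω sinθ − a·ω_rod·sinφ = -7.8411 m/s;  V_Py = rω cosθ + a·ω_rod·cosφ = -2.0521 m/s.
|V_P| = √(V_Px² + V_Py²) = 8.1052 m/s.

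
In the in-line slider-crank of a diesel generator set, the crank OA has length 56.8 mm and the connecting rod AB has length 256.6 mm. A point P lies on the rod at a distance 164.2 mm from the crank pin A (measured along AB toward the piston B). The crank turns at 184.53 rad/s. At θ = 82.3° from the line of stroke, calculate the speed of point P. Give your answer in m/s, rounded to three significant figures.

ω = 184.5 rad/s.  Crank-pin speed |V_A| = rω = 10.481 m/s, perpendicular to OA.
Rod angle: sinφ = −(r/L) sinθ ⇒ φ = -12.671°; ω_rod = −rω cosθ/√(L²−r²sin²θ) = -5.6095 rad/s.
V_P = V_A + ω_rod × AP, with AP = 0.1642 m along the rod.
Components: V_Px = −rω sinθ − a·ω_rod·sinφ = -10.589 m/s;  V_Py = rω cosθ + a·ω_rod·cosφ = +0.5057 m/s.
|V_P| = √(V_Px² + V_Py²) = 10.601 m/s.

10.6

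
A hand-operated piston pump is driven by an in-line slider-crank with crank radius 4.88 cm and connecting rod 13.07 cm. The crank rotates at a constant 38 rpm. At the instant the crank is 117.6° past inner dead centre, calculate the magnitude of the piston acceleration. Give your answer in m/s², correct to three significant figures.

0.524

ω = 2π·38/60 = 3.979 rad/s
x(θ) = r cosθ + √(L² − r² sin²θ); with ω constant, a = ω²·d²x/dθ².
d²x/dθ² = −r cosθ − r²(cos2θ)/√u − r⁴ sin²2θ/(4u^{3/2}),  u = L² − r² sin²θ = 0.0152122 m².
Substituting r = 0.0488 m, L = 0.1307 m, θ = 117.6°: d²x/dθ² = +0.033119 m.
a = ω²·d²x/dθ² = (3.979)²·(+0.033119) = +0.52444 m/s²;  |a| = 0.52444 m/s².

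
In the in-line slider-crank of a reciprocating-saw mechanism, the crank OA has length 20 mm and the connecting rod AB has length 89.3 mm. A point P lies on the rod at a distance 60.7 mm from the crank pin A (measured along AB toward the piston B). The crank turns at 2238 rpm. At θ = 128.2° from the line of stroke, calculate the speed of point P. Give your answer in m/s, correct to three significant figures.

3.46

ω = 234.4 rad/s.  Crank-pin speed |V_A| = rω = 4.6873 m/s, perpendicular to OA.
Rod angle: sinφ = −(r/L) sinθ ⇒ φ = -10.137°; ω_rod = −rω cosθ/√(L²−r²sin²θ) = +32.974 rad/s.
V_P = V_A + ω_rod × AP, with AP = 0.0607 m along the rod.
Components: V_Px = −rω sinθ − a·ω_rod·sinφ = -3.3312 m/s;  V_Py = rω cosθ + a·ω_rod·cosφ = -0.92834 m/s.
|V_P| = √(V_Px² + V_Py²) = 3.4582 m/s.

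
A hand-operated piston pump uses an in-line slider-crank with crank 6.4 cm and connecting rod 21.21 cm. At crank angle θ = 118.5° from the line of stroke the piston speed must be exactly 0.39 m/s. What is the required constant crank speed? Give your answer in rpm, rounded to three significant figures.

77.8

For an in-line slider-crank, |v_piston| = rω|sinθ|·[1 + r cosθ/√(L² − r² sin²θ)].
With r = 0.064 m, L = 0.2121 m, θ = 118.5°: the bracketed kinematic factor |dx/dθ| = 0.047846 m.
ω = v/|dx/dθ| = 0.39/0.047846 = 8.1512 rad/s.
N = 60ω/(2π) = 77.838 rpm.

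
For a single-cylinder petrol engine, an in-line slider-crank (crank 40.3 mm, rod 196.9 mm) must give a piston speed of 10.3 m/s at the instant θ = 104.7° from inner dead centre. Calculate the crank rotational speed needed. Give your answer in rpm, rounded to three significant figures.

For an in-line slider-crank, |v_piston| = rω|sinθ|·[1 + r cosθ/√(L² − r² sin²θ)].
With r = 0.0403 m, L = 0.1969 m, θ = 104.7°: the bracketed kinematic factor |dx/dθ| = 0.036915 m.
ω = v/|dx/dθ| = 10.3/0.036915 = 279.02 rad/s.
N = 60ω/(2π) = 2664.4 rpm.

2660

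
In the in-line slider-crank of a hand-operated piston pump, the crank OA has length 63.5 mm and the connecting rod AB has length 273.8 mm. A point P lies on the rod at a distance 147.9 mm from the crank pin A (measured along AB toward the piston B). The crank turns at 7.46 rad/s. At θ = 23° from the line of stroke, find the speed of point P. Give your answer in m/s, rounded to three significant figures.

ω = 7.46 rad/s.  Crank-pin speed |V_A| = rω = 0.47371 m/s, perpendicular to OA.
Rod angle: sinφ = −(r/L) sinθ ⇒ φ = -5.199°; ω_rod = −rω cosθ/√(L²−r²sin²θ) = -1.5992 rad/s.
V_P = V_A + ω_rod × AP, with AP = 0.1479 m along the rod.
Components: V_Px = −rω sinθ − a·ω_rod·sinφ = -0.20653 m/s;  V_Py = rω cosθ + a·ω_rod·cosφ = +0.20051 m/s.
|V_P| = √(V_Px² + V_Py²) = 0.28785 m/s.

0.288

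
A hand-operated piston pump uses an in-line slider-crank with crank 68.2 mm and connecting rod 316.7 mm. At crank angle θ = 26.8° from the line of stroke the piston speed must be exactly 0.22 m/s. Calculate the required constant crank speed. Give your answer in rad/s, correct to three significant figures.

6.00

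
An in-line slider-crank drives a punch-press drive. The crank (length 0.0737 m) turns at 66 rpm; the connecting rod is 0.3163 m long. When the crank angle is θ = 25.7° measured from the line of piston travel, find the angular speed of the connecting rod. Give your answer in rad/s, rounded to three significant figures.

1.46

ω = 6.912 rad/s (converted from 66 rpm).
The rod makes angle φ with the slider axis where L sinφ = r sinθ; differentiating, L cosφ·φ̇ = r ω cosθ.
L cosφ = √(L² − r² sin²θ) = 0.31468 m.
|ω_rod| = r ω |cosθ| / √(L² − r² sin²θ) = 0.0737·6.912·0.90108/0.31468 = 1.4586 rad/s.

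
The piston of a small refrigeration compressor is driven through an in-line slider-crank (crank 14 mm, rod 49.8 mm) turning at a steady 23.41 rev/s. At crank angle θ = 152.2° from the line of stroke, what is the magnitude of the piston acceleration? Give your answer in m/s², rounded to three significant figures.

ω = 2π·23.4 = 147.1 rad/s
x(θ) = r cosθ + √(L² − r² sin²θ); with ω constant, a = ω²·d²x/dθ².
d²x/dθ² = −r cosθ − r²(cos2θ)/√u − r⁴ sin²2θ/(4u^{3/2}),  u = L² − r² sin²θ = 0.00243741 m².
Substituting r = 0.014 m, L = 0.0498 m, θ = 152.2°: d²x/dθ² = +0.010087 m.
a = ω²·d²x/dθ² = (147.1)²·(+0.010087) = +218.23 m/s²;  |a| = 218.23 m/s².

218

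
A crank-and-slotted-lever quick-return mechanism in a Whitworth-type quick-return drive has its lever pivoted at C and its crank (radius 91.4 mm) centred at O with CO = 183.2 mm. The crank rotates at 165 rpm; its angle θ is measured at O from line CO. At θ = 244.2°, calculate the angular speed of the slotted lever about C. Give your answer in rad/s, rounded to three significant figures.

0.674

ω = 17.28 rad/s (from 165 rpm).
Crank pin A relative to C: A = (d + r cosθ, r sinθ); lever angle φ = atan2(r sinθ, d + r cosθ).
Differentiating tanφ: φ̇ = rω(d cosθ + r)/(d² + r² + 2dr cosθ).
d² + r² + 2dr cosθ = |CA|² = 0.0273408 m²;  d cosθ + r = +0.011666 m.
|ω_lever| = |0.0914·17.28·+0.011666| / 0.0273408 = 0.67384 rad/s.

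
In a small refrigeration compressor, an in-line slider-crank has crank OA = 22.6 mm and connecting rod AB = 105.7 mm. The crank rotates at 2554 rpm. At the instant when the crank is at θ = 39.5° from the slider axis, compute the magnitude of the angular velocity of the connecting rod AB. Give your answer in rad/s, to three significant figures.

ω = 267.5 rad/s (converted from 2554 rpm).
The rod makes angle φ with the slider axis where L sinφ = r sinθ; differentiating, L cosφ·φ̇ = r ω cosθ.
L cosφ = √(L² − r² sin²θ) = 0.10472 m.
|ω_rod| = r ω |cosθ| / √(L² − r² sin²θ) = 0.0226·267.5·0.77162/0.10472 = 44.539 rad/s.

44.5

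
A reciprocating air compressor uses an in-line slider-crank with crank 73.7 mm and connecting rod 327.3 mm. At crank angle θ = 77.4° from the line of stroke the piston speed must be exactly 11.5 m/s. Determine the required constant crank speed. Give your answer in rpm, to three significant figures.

For an in-line slider-crank, |v_piston| = rω|sinθ|·[1 + r cosθ/√(L² − r² sin²θ)].
With r = 0.0737 m, L = 0.3273 m, θ = 77.4°: the bracketed kinematic factor |dx/dθ| = 0.075547 m.
ω = v/|dx/dθ| = 11.5/0.075547 = 152.22 rad/s.
N = 60ω/(2π) = 1453.6 rpm.

1450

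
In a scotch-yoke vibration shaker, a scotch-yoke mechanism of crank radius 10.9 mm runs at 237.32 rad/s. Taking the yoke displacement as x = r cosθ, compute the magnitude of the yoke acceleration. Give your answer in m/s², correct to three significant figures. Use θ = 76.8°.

ω = 237.3 rad/s
x = r cosθ ⇒ ẍ = −rω² cosθ (ω constant).
|a| = rω²|cosθ| = 0.0109·(237.3)²·|cos 76.8°| = 140.18 m/s².

140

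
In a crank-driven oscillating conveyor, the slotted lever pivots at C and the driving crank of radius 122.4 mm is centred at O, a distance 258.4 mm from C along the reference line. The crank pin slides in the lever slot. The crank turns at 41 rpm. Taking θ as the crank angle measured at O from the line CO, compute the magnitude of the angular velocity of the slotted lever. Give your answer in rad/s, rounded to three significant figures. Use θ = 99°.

0.600

ω = 4.294 rad/s (from 41 rpm).
Crank pin A relative to C: A = (d + r cosθ, r sinθ); lever angle φ = atan2(r sinθ, d + r cosθ).
Differentiating tanφ: φ̇ = rω(d cosθ + r)/(d² + r² + 2dr cosθ).
d² + r² + 2dr cosθ = |CA|² = 0.0718569 m²;  d cosθ + r = +0.081977 m.
|ω_lever| = |0.1224·4.294·+0.081977| / 0.0718569 = 0.59954 rad/s.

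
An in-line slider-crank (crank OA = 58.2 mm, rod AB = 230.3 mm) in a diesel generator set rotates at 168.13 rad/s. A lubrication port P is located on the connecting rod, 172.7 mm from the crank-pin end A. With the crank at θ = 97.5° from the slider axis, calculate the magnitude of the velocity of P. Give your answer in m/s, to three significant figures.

9.46

ω = 168.1 rad/s.  Crank-pin speed |V_A| = rω = 9.7852 m/s, perpendicular to OA.
Rod angle: sinφ = −(r/L) sinθ ⇒ φ = -14.510°; ω_rod = −rω cosθ/√(L²−r²sin²θ) = +5.7286 rad/s.
V_P = V_A + ω_rod × AP, with AP = 0.1727 m along the rod.
Components: V_Px = −rω sinθ − a·ω_rod·sinφ = -9.4536 m/s;  V_Py = rω cosθ + a·ω_rod·cosφ = -0.31944 m/s.
|V_P| = √(V_Px² + V_Py²) = 9.459 m/s.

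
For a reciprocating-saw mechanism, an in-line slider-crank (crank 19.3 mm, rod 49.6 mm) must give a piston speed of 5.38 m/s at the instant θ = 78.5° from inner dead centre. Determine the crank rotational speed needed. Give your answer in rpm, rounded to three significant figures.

For an in-line slider-crank, |v_piston| = rω|sinθ|·[1 + r cosθ/√(L² − r² sin²θ)].
With r = 0.0193 m, L = 0.0496 m, θ = 78.5°: the bracketed kinematic factor |dx/dθ| = 0.0205 m.
ω = v/|dx/dθ| = 5.38/0.0205 = 262.44 rad/s.
N = 60ω/(2π) = 2506.2 rpm.

2510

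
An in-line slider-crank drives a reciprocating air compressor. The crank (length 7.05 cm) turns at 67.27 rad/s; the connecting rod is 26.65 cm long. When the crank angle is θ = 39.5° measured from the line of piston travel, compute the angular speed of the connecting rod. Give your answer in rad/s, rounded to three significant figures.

13.9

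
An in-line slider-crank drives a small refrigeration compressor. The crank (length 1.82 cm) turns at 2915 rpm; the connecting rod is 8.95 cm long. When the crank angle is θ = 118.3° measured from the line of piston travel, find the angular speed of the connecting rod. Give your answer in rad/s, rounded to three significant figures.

ω = 305.3 rad/s (converted from 2915 rpm).
The rod makes angle φ with the slider axis where L sinφ = r sinθ; differentiating, L cosφ·φ̇ = r ω cosθ.
L cosφ = √(L² − r² sin²θ) = 0.088054 m.
|ω_rod| = r ω |cosθ| / √(L² − r² sin²θ) = 0.0182·305.3·0.47409/0.088054 = 29.912 rad/s.

29.9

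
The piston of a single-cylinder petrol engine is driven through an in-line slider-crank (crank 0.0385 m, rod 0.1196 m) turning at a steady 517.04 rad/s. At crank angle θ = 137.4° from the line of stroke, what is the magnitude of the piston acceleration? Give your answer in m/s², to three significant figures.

7200

ω = 517 rad/s
x(θ) = r cosθ + √(L² − r² sin²θ); with ω constant, a = ω²·d²x/dθ².
d²x/dθ² = −r cosθ − r²(cos2θ)/√u − r⁴ sin²2θ/(4u^{3/2}),  u = L² − r² sin²θ = 0.0136251 m².
Substituting r = 0.0385 m, L = 0.1196 m, θ = 137.4°: d²x/dθ² = +0.026934 m.
a = ω²·d²x/dθ² = (517)²·(+0.026934) = +7200.3 m/s²;  |a| = 7200.3 m/s².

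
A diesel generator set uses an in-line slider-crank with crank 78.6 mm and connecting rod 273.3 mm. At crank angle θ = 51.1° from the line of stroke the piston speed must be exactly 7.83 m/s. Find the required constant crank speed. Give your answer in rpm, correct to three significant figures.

1030

For an in-line slider-crank, |v_piston| = rω|sinθ|·[1 + r cosθ/√(L² − r² sin²θ)].
With r = 0.0786 m, L = 0.2733 m, θ = 51.1°: the bracketed kinematic factor |dx/dθ| = 0.072505 m.
ω = v/|dx/dθ| = 7.83/0.072505 = 107.99 rad/s.
N = 60ω/(2π) = 1031.3 rpm.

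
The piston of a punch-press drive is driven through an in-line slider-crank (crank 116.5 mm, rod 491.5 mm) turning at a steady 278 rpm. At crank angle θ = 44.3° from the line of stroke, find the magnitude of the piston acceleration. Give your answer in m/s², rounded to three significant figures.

71.6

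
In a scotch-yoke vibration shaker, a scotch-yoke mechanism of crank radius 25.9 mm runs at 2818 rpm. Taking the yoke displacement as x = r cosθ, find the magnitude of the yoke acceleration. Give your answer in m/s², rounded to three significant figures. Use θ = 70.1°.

ω = 295.1 rad/s (from 2818 rpm).
x = r cosθ ⇒ ẍ = −rω² cosθ (ω constant).
|a| = rω²|cosθ| = 0.0259·(295.1)²·|cos 70.1°| = 767.72 m/s².

768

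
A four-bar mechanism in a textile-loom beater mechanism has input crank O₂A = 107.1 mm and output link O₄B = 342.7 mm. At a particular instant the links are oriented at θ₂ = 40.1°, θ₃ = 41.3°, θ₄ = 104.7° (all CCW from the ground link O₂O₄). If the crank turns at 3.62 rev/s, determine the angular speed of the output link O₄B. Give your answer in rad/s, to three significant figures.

0.166

ω₂ = 22.75 rad/s (from 3.62 rev/s).
Differentiating the loop-closure r₂e^{iθ₂}+r₃e^{iθ₃}=r₁+r₄e^{iθ₄} gives r₂ω₂e^{iθ₂}+r₃ω₃e^{iθ₃}=r₄ω₄e^{iθ₄}.
Eliminating the other unknown: ω₄ = r₂ω₂ sin(θ₂−θ₃) / [r₄ sin(θ₄−θ₃)].
Numerator sine = -0.02094; denominator sine = +0.89415.
Result = 0.1071·22.75·(-0.02094) / (0.3427·(+0.89415)) = -0.16649 rad/s; magnitude 0.16649 rad/s.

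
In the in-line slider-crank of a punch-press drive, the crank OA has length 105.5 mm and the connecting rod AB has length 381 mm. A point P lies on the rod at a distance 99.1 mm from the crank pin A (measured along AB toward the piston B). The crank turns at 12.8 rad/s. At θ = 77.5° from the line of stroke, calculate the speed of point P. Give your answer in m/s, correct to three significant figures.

ω = 12.8 rad/s.  Crank-pin speed |V_A| = rω = 1.3504 m/s, perpendicular to OA.
Rod angle: sinφ = −(r/L) sinθ ⇒ φ = -15.684°; ω_rod = −rω cosθ/√(L²−r²sin²θ) = -0.79681 rad/s.
V_P = V_A + ω_rod × AP, with AP = 0.0991 m along the rod.
Components: V_Px = −rω sinθ − a·ω_rod·sinφ = -1.3397 m/s;  V_Py = rω cosθ + a·ω_rod·cosφ = +0.21626 m/s.
|V_P| = √(V_Px² + V_Py²) = 1.3571 m/s.

1.36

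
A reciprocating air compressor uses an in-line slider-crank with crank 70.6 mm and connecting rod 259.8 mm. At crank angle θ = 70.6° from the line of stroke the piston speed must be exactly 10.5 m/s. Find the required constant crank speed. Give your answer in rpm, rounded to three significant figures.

For an in-line slider-crank, |v_piston| = rω|sinθ|·[1 + r cosθ/√(L² − r² sin²θ)].
With r = 0.0706 m, L = 0.2598 m, θ = 70.6°: the bracketed kinematic factor |dx/dθ| = 0.07281 m.
ω = v/|dx/dθ| = 10.5/0.07281 = 144.21 rad/s.
N = 60ω/(2π) = 1377.1 rpm.

1380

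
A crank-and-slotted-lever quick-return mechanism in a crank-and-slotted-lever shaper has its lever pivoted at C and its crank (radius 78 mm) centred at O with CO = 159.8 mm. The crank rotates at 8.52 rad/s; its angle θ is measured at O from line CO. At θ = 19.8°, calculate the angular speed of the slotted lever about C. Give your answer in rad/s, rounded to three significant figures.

ω = 8.52 rad/s
Crank pin A relative to C: A = (d + r cosθ, r sinθ); lever angle φ = atan2(r sinθ, d + r cosθ).
Differentiating tanφ: φ̇ = rω(d cosθ + r)/(d² + r² + 2dr cosθ).
d² + r² + 2dr cosθ = |CA|² = 0.0550751 m²;  d cosθ + r = +0.22835 m.
|ω_lever| = |0.078·8.52·+0.22835| / 0.0550751 = 2.7554 rad/s.

2.76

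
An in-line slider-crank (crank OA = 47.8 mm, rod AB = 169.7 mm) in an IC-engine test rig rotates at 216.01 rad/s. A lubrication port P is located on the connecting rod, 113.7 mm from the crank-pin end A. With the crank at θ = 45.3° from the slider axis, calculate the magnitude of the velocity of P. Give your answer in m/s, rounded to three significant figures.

8.67

ω = 216 rad/s.  Crank-pin speed |V_A| = rω = 10.325 m/s, perpendicular to OA.
Rod angle: sinφ = −(r/L) sinθ ⇒ φ = -11.549°; ω_rod = −rω cosθ/√(L²−r²sin²θ) = -43.682 rad/s.
V_P = V_A + ω_rod × AP, with AP = 0.1137 m along the rod.
Components: V_Px = −rω sinθ − a·ω_rod·sinφ = -8.3336 m/s;  V_Py = rω cosθ + a·ω_rod·cosφ = +2.3967 m/s.
|V_P| = √(V_Px² + V_Py²) = 8.6714 m/s.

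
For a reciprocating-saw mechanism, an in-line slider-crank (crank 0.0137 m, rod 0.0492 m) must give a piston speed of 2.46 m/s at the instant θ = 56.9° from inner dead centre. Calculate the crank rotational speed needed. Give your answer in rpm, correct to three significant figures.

1770

For an in-line slider-crank, |v_piston| = rω|sinθ|·[1 + r cosθ/√(L² − r² sin²θ)].
With r = 0.0137 m, L = 0.0492 m, θ = 56.9°: the bracketed kinematic factor |dx/dθ| = 0.013271 m.
ω = v/|dx/dθ| = 2.46/0.013271 = 185.36 rad/s.
N = 60ω/(2π) = 1770.1 rpm.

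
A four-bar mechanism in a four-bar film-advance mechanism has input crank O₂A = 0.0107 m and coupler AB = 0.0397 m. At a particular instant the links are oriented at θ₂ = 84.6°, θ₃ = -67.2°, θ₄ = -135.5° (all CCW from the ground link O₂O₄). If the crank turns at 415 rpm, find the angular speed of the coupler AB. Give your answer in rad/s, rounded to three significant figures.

ω₂ = 43.46 rad/s (from 415 rpm).
Differentiating the loop-closure r₂e^{iθ₂}+r₃e^{iθ₃}=r₁+r₄e^{iθ₄} gives r₂ω₂e^{iθ₂}+r₃ω₃e^{iθ₃}=r₄ω₄e^{iθ₄}.
Eliminating the other unknown: ω₃ = r₂ω₂ sin(θ₄−θ₂) / [r₃ sin(θ₃−θ₄)].
Numerator sine = +0.64412; denominator sine = +0.92913.
Result = 0.0107·43.46·(+0.64412) / (0.0397·(+0.92913)) = +8.1201 rad/s; magnitude 8.1201 rad/s.

8.12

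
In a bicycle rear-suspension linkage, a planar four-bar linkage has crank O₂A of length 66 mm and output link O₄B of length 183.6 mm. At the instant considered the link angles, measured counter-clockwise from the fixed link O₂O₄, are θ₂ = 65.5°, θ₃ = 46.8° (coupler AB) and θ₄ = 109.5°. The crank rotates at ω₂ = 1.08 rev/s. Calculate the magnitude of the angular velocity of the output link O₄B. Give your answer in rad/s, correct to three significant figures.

0.880

ω₂ = 6.786 rad/s (from 1.08 rev/s).
Differentiating the loop-closure r₂e^{iθ₂}+r₃e^{iθ₃}=r₁+r₄e^{iθ₄} gives r₂ω₂e^{iθ₂}+r₃ω₃e^{iθ₃}=r₄ω₄e^{iθ₄}.
Eliminating the other unknown: ω₄ = r₂ω₂ sin(θ₂−θ₃) / [r₄ sin(θ₄−θ₃)].
Numerator sine = +0.32061; denominator sine = +0.88862.
Result = 0.066·6.786·(+0.32061) / (0.1836·(+0.88862)) = +0.88012 rad/s; magnitude 0.88012 rad/s.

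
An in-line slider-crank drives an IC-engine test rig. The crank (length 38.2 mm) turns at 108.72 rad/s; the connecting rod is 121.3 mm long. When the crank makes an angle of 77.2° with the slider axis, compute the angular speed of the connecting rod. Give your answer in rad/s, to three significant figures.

7.97

ω = 108.7 rad/s
The rod makes angle φ with the slider axis where L sinφ = r sinθ; differentiating, L cosφ·φ̇ = r ω cosθ.
L cosφ = √(L² − r² sin²θ) = 0.11544 m.
|ω_rod| = r ω |cosθ| / √(L² − r² sin²θ) = 0.0382·108.7·0.22155/0.11544 = 7.9706 rad/s.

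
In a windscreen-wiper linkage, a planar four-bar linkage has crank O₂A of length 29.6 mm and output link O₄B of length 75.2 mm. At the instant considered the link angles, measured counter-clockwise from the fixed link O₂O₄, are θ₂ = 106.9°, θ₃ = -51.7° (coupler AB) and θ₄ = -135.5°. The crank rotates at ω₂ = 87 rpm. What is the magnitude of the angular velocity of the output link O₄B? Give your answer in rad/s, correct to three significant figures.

1.32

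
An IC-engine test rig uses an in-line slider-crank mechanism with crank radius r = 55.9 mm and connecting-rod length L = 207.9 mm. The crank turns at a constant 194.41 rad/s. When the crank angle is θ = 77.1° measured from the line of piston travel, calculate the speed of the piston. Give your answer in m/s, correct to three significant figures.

11.3

ω = 194.4 rad/s
For an in-line slider-crank, x = r cosθ + √(L² − r² sin²θ), so v = −rω sinθ·[1 + r cosθ/√(L² − r² sin²θ)].
With r = 0.0559 m, L = 0.2079 m, θ = 77.1°: √(L² − r² sin²θ) = 0.20063 m.
v = −0.0559·194.4·0.97476·[1 + 0.0559·0.22325/0.20063] = -11.252 m/s.
|v| = 11.252 m/s.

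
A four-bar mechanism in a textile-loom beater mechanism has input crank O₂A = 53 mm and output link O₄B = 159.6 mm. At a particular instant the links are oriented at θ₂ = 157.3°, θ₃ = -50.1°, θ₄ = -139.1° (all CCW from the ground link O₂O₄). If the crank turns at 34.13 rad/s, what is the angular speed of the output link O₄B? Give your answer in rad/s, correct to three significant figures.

ω₂ = 34.13 rad/s
Differentiating the loop-closure r₂e^{iθ₂}+r₃e^{iθ₃}=r₁+r₄e^{iθ₄} gives r₂ω₂e^{iθ₂}+r₃ω₃e^{iθ₃}=r₄ω₄e^{iθ₄}.
Eliminating the other unknown: ω₄ = r₂ω₂ sin(θ₂−θ₃) / [r₄ sin(θ₄−θ₃)].
Numerator sine = -0.46020; denominator sine = -0.99985.
Result = 0.053·34.13·(-0.46020) / (0.1596·(-0.99985)) = +5.2167 rad/s; magnitude 5.2167 rad/s.

5.22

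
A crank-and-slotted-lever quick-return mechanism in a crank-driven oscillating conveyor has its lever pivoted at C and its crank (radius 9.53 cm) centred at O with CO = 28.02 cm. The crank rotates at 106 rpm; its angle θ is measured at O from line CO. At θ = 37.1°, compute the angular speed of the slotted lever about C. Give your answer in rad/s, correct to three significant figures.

ω = 11.1 rad/s (from 106 rpm).
Crank pin A relative to C: A = (d + r cosθ, r sinθ); lever angle φ = atan2(r sinθ, d + r cosθ).
Differentiating tanφ: φ̇ = rω(d cosθ + r)/(d² + r² + 2dr cosθ).
d² + r² + 2dr cosθ = |CA|² = 0.13019 m²;  d cosθ + r = +0.31878 m.
|ω_lever| = |0.0953·11.1·+0.31878| / 0.13019 = 2.5903 rad/s.

2.59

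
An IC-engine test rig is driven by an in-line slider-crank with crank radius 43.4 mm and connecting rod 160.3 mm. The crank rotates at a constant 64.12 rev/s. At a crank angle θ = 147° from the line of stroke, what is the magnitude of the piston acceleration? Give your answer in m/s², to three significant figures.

5090

ω = 2π·64.1 = 402.9 rad/s
x(θ) = r cosθ + √(L² − r² sin²θ); with ω constant, a = ω²·d²x/dθ².
d²x/dθ² = −r cosθ − r²(cos2θ)/√u − r⁴ sin²2θ/(4u^{3/2}),  u = L² − r² sin²θ = 0.0251374 m².
Substituting r = 0.0434 m, L = 0.1603 m, θ = 147°: d²x/dθ² = +0.031381 m.
a = ω²·d²x/dθ² = (402.9)²·(+0.031381) = +5093.4 m/s²;  |a| = 5093.4 m/s².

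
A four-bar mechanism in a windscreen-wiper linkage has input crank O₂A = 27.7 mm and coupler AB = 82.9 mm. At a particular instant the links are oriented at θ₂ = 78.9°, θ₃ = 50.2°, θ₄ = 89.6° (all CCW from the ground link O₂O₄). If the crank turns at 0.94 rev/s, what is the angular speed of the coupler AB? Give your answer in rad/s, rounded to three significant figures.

0.577

ω₂ = 5.906 rad/s (from 0.94 rev/s).
Differentiating the loop-closure r₂e^{iθ₂}+r₃e^{iθ₃}=r₁+r₄e^{iθ₄} gives r₂ω₂e^{iθ₂}+r₃ω₃e^{iθ₃}=r₄ω₄e^{iθ₄}.
Eliminating the other unknown: ω₃ = r₂ω₂ sin(θ₄−θ₂) / [r₃ sin(θ₃−θ₄)].
Numerator sine = +0.18567; denominator sine = -0.63473.
Result = 0.0277·5.906·(+0.18567) / (0.0829·(-0.63473)) = -0.57727 rad/s; magnitude 0.57727 rad/s.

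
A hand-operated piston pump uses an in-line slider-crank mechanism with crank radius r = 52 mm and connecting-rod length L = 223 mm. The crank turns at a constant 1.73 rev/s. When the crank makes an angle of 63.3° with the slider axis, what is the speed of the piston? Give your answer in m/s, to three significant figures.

0.559

ω = 2π·1.73 = 10.87 rad/s
For an in-line slider-crank, x = r cosθ + √(L² − r² sin²θ), so v = −rω sinθ·[1 + r cosθ/√(L² − r² sin²θ)].
With r = 0.052 m, L = 0.223 m, θ = 63.3°: √(L² − r² sin²θ) = 0.21811 m.
v = −0.052·10.87·0.89337·[1 + 0.052·0.44932/0.21811] = -0.55906 m/s.
|v| = 0.55906 m/s.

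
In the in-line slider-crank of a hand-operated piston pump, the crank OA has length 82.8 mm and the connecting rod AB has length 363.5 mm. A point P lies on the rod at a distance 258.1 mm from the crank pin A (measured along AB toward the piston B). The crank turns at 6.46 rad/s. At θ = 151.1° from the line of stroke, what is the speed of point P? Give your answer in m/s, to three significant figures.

ω = 6.46 rad/s.  Crank-pin speed |V_A| = rω = 0.53489 m/s, perpendicular to OA.
Rod angle: sinφ = −(r/L) sinθ ⇒ φ = -6.320°; ω_rod = −rω cosθ/√(L²−r²sin²θ) = +1.2961 rad/s.
V_P = V_A + ω_rod × AP, with AP = 0.2581 m along the rod.
Components: V_Px = −rω sinθ − a·ω_rod·sinφ = -0.22168 m/s;  V_Py = rω cosθ + a·ω_rod·cosφ = -0.13578 m/s.
|V_P| = √(V_Px² + V_Py²) = 0.25995 m/s.

0.260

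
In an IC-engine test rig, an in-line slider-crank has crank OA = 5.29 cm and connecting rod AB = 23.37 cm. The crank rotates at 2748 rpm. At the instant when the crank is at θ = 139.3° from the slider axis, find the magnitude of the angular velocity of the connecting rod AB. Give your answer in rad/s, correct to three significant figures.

ω = 287.8 rad/s (converted from 2748 rpm).
The rod makes angle φ with the slider axis where L sinφ = r sinθ; differentiating, L cosφ·φ̇ = r ω cosθ.
L cosφ = √(L² − r² sin²θ) = 0.23114 m.
|ω_rod| = r ω |cosθ| / √(L² − r² sin²θ) = 0.0529·287.8·0.75813/0.23114 = 49.931 rad/s.

49.9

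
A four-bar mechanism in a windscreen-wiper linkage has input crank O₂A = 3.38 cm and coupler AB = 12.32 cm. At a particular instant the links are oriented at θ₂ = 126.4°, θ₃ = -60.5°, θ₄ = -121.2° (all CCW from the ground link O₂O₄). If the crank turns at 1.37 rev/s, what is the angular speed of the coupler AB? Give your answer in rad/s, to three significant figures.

ω₂ = 8.608 rad/s (from 1.37 rev/s).
Differentiating the loop-closure r₂e^{iθ₂}+r₃e^{iθ₃}=r₁+r₄e^{iθ₄} gives r₂ω₂e^{iθ₂}+r₃ω₃e^{iθ₃}=r₄ω₄e^{iθ₄}.
Eliminating the other unknown: ω₃ = r₂ω₂ sin(θ₄−θ₂) / [r₃ sin(θ₃−θ₄)].
Numerator sine = +0.92455; denominator sine = +0.87207.
Result = 0.0338·8.608·(+0.92455) / (0.1232·(+0.87207)) = +2.5037 rad/s; magnitude 2.5037 rad/s.

2.50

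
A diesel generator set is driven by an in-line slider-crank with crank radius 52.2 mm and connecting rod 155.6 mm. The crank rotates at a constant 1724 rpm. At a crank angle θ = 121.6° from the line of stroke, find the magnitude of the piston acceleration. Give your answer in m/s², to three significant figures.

1150

ω = 2π·1724/60 = 180.5 rad/s
x(θ) = r cosθ + √(L² − r² sin²θ); with ω constant, a = ω²·d²x/dθ².
d²x/dθ² = −r cosθ − r²(cos2θ)/√u − r⁴ sin²2θ/(4u^{3/2}),  u = L² − r² sin²θ = 0.0222347 m².
Substituting r = 0.0522 m, L = 0.1556 m, θ = 121.6°: d²x/dθ² = +0.035145 m.
a = ω²·d²x/dθ² = (180.5)²·(+0.035145) = +1145.5 m/s²;  |a| = 1145.5 m/s².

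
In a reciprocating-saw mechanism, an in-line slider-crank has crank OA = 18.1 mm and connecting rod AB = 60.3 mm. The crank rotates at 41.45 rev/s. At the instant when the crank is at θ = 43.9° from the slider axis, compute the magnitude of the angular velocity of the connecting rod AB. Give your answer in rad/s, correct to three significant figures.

ω = 260.4 rad/s (converted from 41.45 rev/s).
The rod makes angle φ with the slider axis where L sinφ = r sinθ; differentiating, L cosφ·φ̇ = r ω cosθ.
L cosφ = √(L² − r² sin²θ) = 0.058979 m.
|ω_rod| = r ω |cosθ| / √(L² − r² sin²θ) = 0.0181·260.4·0.72055/0.058979 = 57.59 rad/s.

57.6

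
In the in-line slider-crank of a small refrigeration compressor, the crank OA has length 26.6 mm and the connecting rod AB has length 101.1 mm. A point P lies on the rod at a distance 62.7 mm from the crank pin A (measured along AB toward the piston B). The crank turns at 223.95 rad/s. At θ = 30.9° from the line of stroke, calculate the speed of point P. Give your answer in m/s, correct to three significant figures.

ω = 223.9 rad/s.  Crank-pin speed |V_A| = rω = 5.9571 m/s, perpendicular to OA.
Rod angle: sinφ = −(r/L) sinθ ⇒ φ = -7.765°; ω_rod = −rω cosθ/√(L²−r²sin²θ) = -51.027 rad/s.
V_P = V_A + ω_rod × AP, with AP = 0.0627 m along the rod.
Components: V_Px = −rω sinθ − a·ω_rod·sinφ = -3.4915 m/s;  V_Py = rω cosθ + a·ω_rod·cosφ = +1.9415 m/s.
|V_P| = √(V_Px² + V_Py²) = 3.995 m/s.

3.99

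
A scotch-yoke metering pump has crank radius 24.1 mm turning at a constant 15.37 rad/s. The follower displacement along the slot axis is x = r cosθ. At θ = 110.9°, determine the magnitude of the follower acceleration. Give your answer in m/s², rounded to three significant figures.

2.03

ω = 15.37 rad/s
x = r cosθ ⇒ ẍ = −rω² cosθ (ω constant).
|a| = rω²|cosθ| = 0.0241·(15.37)²·|cos 110.9°| = 2.031 m/s².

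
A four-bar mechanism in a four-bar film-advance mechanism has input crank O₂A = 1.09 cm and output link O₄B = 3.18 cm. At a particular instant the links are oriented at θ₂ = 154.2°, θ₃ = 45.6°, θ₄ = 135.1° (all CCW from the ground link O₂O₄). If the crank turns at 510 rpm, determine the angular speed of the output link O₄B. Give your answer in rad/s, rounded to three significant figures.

17.4

ω₂ = 53.41 rad/s (from 510 rpm).
Differentiating the loop-closure r₂e^{iθ₂}+r₃e^{iθ₃}=r₁+r₄e^{iθ₄} gives r₂ω₂e^{iθ₂}+r₃ω₃e^{iθ₃}=r₄ω₄e^{iθ₄}.
Eliminating the other unknown: ω₄ = r₂ω₂ sin(θ₂−θ₃) / [r₄ sin(θ₄−θ₃)].
Numerator sine = +0.94777; denominator sine = +0.99996.
Result = 0.0109·53.41·(+0.94777) / (0.0318·(+0.99996)) = +17.351 rad/s; magnitude 17.351 rad/s.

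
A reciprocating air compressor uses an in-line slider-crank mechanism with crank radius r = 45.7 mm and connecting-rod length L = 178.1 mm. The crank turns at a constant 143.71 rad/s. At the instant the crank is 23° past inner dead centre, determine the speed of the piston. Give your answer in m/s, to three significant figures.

ω = 143.7 rad/s
For an in-line slider-crank, x = r cosθ + √(L² − r² sin²θ), so v = −rω sinθ·[1 + r cosθ/√(L² − r² sin²θ)].
With r = 0.0457 m, L = 0.1781 m, θ = 23°: √(L² − r² sin²θ) = 0.1772 m.
v = −0.0457·143.7·0.39073·[1 + 0.0457·0.92050/0.1772] = -3.1753 m/s.
|v| = 3.1753 m/s.

3.18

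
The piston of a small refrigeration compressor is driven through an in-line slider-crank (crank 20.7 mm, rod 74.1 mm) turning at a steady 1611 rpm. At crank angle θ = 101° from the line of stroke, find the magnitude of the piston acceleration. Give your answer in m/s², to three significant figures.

271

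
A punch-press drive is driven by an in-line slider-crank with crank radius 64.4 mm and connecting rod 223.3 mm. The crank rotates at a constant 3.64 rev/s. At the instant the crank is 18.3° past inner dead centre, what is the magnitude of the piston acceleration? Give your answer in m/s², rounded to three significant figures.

39.9

ω = 2π·3.64 = 22.87 rad/s
x(θ) = r cosθ + √(L² − r² sin²θ); with ω constant, a = ω²·d²x/dθ².
d²x/dθ² = −r cosθ − r²(cos2θ)/√u − r⁴ sin²2θ/(4u^{3/2}),  u = L² − r² sin²θ = 0.049454 m².
Substituting r = 0.0644 m, L = 0.2233 m, θ = 18.3°: d²x/dθ² = -0.076254 m.
a = ω²·d²x/dθ² = (22.87)²·(-0.076254) = -39.887 m/s²;  |a| = 39.887 m/s².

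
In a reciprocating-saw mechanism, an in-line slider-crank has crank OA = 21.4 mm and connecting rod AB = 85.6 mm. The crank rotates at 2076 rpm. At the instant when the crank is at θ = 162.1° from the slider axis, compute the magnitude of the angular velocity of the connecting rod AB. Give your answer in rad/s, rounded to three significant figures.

51.9

ω = 217.4 rad/s (converted from 2076 rpm).
The rod makes angle φ with the slider axis where L sinφ = r sinθ; differentiating, L cosφ·φ̇ = r ω cosθ.
L cosφ = √(L² − r² sin²θ) = 0.085347 m.
|ω_rod| = r ω |cosθ| / √(L² − r² sin²θ) = 0.0214·217.4·0.95159/0.085347 = 51.872 rad/s.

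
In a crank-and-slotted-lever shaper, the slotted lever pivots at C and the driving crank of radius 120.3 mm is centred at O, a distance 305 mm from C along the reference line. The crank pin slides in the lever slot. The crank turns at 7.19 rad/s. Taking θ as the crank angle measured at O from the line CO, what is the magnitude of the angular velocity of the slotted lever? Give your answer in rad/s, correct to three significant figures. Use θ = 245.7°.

0.0583

ω = 7.19 rad/s
Crank pin A relative to C: A = (d + r cosθ, r sinθ); lever angle φ = atan2(r sinθ, d + r cosθ).
Differentiating tanφ: φ̇ = rω(d cosθ + r)/(d² + r² + 2dr cosθ).
d² + r² + 2dr cosθ = |CA|² = 0.0772989 m²;  d cosθ + r = -0.0052119 m.
|ω_lever| = |0.1203·7.19·-0.0052119| / 0.0772989 = 0.05832 rad/s.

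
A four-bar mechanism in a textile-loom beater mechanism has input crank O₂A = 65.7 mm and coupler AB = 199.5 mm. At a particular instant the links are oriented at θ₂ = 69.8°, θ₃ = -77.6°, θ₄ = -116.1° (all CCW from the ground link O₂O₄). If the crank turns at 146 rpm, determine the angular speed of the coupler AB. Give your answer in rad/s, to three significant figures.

ω₂ = 15.29 rad/s (from 146 rpm).
Differentiating the loop-closure r₂e^{iθ₂}+r₃e^{iθ₃}=r₁+r₄e^{iθ₄} gives r₂ω₂e^{iθ₂}+r₃ω₃e^{iθ₃}=r₄ω₄e^{iθ₄}.
Eliminating the other unknown: ω₃ = r₂ω₂ sin(θ₄−θ₂) / [r₃ sin(θ₃−θ₄)].
Numerator sine = +0.10279; denominator sine = +0.62251.
Result = 0.0657·15.29·(+0.10279) / (0.1995·(+0.62251)) = +0.83141 rad/s; magnitude 0.83141 rad/s.

0.831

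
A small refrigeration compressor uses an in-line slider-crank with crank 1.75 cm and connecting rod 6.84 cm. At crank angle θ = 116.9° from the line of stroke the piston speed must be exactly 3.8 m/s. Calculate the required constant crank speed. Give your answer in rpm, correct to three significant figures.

2640

For an in-line slider-crank, |v_piston| = rω|sinθ|·[1 + r cosθ/√(L² − r² sin²θ)].
With r = 0.0175 m, L = 0.0684 m, θ = 116.9°: the bracketed kinematic factor |dx/dθ| = 0.013751 m.
ω = v/|dx/dθ| = 3.8/0.013751 = 276.34 rad/s.
N = 60ω/(2π) = 2638.9 rpm.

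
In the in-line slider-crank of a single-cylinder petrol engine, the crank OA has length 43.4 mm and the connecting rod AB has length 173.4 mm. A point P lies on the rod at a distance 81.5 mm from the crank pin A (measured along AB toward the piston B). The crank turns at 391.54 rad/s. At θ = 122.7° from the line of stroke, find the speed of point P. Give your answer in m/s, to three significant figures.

14.2

ω = 391.5 rad/s.  Crank-pin speed |V_A| = rω = 16.993 m/s, perpendicular to OA.
Rod angle: sinφ = −(r/L) sinθ ⇒ φ = -12.159°; ω_rod = −rω cosθ/√(L²−r²sin²θ) = +54.157 rad/s.
V_P = V_A + ω_rod × AP, with AP = 0.0815 m along the rod.
Components: V_Px = −rω sinθ − a·ω_rod·sinφ = -13.37 m/s;  V_Py = rω cosθ + a·ω_rod·cosφ = -4.8654 m/s.
|V_P| = √(V_Px² + V_Py²) = 14.228 m/s.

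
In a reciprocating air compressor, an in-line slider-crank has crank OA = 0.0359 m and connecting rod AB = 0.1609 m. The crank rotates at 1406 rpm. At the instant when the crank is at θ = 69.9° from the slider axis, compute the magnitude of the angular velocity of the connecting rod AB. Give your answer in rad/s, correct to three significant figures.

11.5

ω = 147.2 rad/s (converted from 1406 rpm).
The rod makes angle φ with the slider axis where L sinφ = r sinθ; differentiating, L cosφ·φ̇ = r ω cosθ.
L cosφ = √(L² − r² sin²θ) = 0.15733 m.
|ω_rod| = r ω |cosθ| / √(L² − r² sin²θ) = 0.0359·147.2·0.34366/0.15733 = 11.546 rad/s.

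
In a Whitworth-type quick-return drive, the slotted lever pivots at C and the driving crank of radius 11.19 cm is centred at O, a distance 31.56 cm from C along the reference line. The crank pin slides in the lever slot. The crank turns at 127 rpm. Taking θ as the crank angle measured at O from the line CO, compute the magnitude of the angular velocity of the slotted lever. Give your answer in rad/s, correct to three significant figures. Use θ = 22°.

3.39

ω = 13.3 rad/s (from 127 rpm).
Crank pin A relative to C: A = (d + r cosθ, r sinθ); lever angle φ = atan2(r sinθ, d + r cosθ).
Differentiating tanφ: φ̇ = rω(d cosθ + r)/(d² + r² + 2dr cosθ).
d² + r² + 2dr cosθ = |CA|² = 0.177613 m²;  d cosθ + r = +0.40452 m.
|ω_lever| = |0.1119·13.3·+0.40452| / 0.177613 = 3.3894 rad/s.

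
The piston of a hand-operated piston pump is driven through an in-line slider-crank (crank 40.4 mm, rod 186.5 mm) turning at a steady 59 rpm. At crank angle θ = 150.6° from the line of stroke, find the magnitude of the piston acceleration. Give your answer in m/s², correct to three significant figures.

ω = 2π·59/60 = 6.178 rad/s
x(θ) = r cosθ + √(L² − r² sin²θ); with ω constant, a = ω²·d²x/dθ².
d²x/dθ² = −r cosθ − r²(cos2θ)/√u − r⁴ sin²2θ/(4u^{3/2}),  u = L² − r² sin²θ = 0.0343889 m².
Substituting r = 0.0404 m, L = 0.1865 m, θ = 150.6°: d²x/dθ² = +0.030561 m.
a = ω²·d²x/dθ² = (6.178)²·(+0.030561) = +1.1666 m/s²;  |a| = 1.1666 m/s².

1.17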